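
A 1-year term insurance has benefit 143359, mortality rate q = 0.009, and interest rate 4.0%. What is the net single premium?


NSP = benefit * q * v
v = 1/(1+i) = 0.961538
NSP = 143359 * 0.009 * 0.961538
= 1240.6067


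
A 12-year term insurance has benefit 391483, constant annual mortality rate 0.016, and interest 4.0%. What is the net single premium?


NSP = benefit * sum_{k=0}^{n-1} k_p_x * q * v^(k+1)
With constant q=0.016, v=0.961538
Sum = 0.138662
NSP = 391483 * 0.138662
= 54283.6453


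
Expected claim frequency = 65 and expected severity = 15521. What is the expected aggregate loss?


E[S] = E[N] * E[X]
= 65 * 15521
= 1.0089e+06


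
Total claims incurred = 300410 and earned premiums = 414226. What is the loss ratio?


Loss ratio = claims / premiums
= 300410 / 414226
= 0.7252


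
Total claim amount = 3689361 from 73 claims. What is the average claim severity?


severity = total / number
= 3689361 / 73
= 50539.1918


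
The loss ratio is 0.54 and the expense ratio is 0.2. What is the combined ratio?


Combined ratio = loss ratio + expense ratio
= 0.54 + 0.2
= 0.74


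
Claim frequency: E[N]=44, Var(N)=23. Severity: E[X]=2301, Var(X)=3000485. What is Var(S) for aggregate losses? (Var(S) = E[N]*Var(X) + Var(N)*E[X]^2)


Var(S) = E[N]*Var(X) + Var(N)*E[X]^2
= 44*3000485 + 23*2301^2
= 132021340 + 121775823
= 2.5380e+08


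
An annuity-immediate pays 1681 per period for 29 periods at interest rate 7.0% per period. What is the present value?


PV = PMT * (1 - (1+i)^(-n)) / i
= 1681 * (1 - (1+0.07)^(-29)) / 0.07
= 1681 * (1 - 0.140563) / 0.07
= 1681 * 12.277674
= 20638.7701


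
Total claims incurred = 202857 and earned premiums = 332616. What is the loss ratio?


Loss ratio = claims / premiums
= 202857 / 332616
= 0.6099


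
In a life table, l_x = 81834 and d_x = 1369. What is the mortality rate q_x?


q_x = d_x / l_x
= 1369 / 81834
= 0.0167


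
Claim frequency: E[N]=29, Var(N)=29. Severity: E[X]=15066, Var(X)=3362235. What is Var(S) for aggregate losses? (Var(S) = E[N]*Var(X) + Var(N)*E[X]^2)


Var(S) = E[N]*Var(X) + Var(N)*E[X]^2
= 29*3362235 + 29*15066^2
= 97504815 + 6582546324
= 6.6801e+09


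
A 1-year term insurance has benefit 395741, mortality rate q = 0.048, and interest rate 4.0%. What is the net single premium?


NSP = benefit * q * v
v = 1/(1+i) = 0.961538
NSP = 395741 * 0.048 * 0.961538
= 18264.9692


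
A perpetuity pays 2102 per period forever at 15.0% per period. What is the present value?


PV = PMT / i
= 2102 / 0.15
= 14013.3333


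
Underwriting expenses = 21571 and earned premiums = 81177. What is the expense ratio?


Expense ratio = expenses / premiums
= 21571 / 81177
= 0.2657


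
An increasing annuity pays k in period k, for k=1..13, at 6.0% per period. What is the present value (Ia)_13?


(Ia)_n = sum_{k=1}^{n} k * v^k, v = 1/(1+i)
v = 0.943396
Sum computed term by term:
(Ia)_13 = 54.8156


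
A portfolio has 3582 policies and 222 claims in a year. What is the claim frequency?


frequency = claims / policies
= 222 / 3582
= 0.062


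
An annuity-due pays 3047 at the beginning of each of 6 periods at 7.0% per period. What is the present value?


PV_due = PMT * (1-(1+i)^(-n))/i * (1+i)
PV_immediate = 14523.6463
PV_due = 14523.6463 * 1.07
= 15540.3016


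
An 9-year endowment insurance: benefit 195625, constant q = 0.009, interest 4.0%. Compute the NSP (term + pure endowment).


Term component = 12659.1271
Pure endowment = 9_p_x * v^9 * benefit = 0.921856 * 0.702587 * 195625 = 126703.0857
NSP = 139362.2128


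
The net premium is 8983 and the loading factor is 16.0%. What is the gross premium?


Gross = net * (1 + loading)
= 8983 * (1 + 0.16)
= 8983 * 1.16
= 10420.28


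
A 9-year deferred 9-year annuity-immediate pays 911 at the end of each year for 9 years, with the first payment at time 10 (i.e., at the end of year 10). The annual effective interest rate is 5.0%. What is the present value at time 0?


PV at time 9 of the 9-year annuity-immediate:
a_n = 911 * (1-(1+0.05)^(-9))/0.05 = 6475.2255
Discount back 9 years to time 0:
PV = 6475.2255 * (1+0.05)^(-9)
= 6475.2255 * 0.644609
= 4173.9881


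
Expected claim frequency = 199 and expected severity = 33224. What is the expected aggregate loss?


E[S] = E[N] * E[X]
= 199 * 33224
= 6.6116e+06


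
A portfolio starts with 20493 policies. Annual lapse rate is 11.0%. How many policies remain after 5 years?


remaining = initial * (1 - lapse)^years
= 20493 * (1 - 0.11)^5
= 20493 * 0.558406
= 11443.413


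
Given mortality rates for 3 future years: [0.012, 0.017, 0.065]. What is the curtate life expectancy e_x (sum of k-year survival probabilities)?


e_x = sum_{k=1}^{n} k_p_x
k_p_x values:
  1_p_x = 0.988
  2_p_x = 0.971204
  3_p_x = 0.908076
e_x = 2.8673


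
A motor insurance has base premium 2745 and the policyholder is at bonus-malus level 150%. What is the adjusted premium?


adjusted = base * BM_level / 100
= 2745 * 150 / 100
= 2745 * 1.5
= 4117.5


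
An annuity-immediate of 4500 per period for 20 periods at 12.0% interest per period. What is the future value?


FV = PMT * ((1+i)^n - 1) / i
= 4500 * ((1.12)^20 - 1) / 0.12
= 4500 * (9.646293 - 1) / 0.12
= 324235.991


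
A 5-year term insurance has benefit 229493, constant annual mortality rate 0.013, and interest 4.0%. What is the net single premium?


NSP = benefit * sum_{k=0}^{n-1} k_p_x * q * v^(k+1)
With constant q=0.013, v=0.961538
Sum = 0.056446
NSP = 229493 * 0.056446
= 12954.0204


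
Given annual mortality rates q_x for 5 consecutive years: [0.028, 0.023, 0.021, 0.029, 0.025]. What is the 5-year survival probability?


p_k = 1 - q_k for each year
Survival = product of (1 - q_k)
= 0.972 * 0.977 * 0.979 * 0.971 * 0.975
= 0.8802


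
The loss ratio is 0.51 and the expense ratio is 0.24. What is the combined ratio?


Combined ratio = loss ratio + expense ratio
= 0.51 + 0.24
= 0.75


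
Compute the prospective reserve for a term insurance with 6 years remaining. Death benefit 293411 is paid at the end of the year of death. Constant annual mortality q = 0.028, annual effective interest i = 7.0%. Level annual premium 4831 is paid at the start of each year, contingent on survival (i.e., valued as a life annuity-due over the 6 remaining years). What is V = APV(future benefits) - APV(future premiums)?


v = 1/(1+i) = 0.934579
APV(future benefits) per unit = sum_{k=0}^{5} k_p_x * q * v^(k+1) = 0.125158
APV(future benefits) = 293411 * 0.125158 = 36722.781
Life annuity-due factor ä_{x:6} = sum_{k=0}^{5} k_p_x * v^k = 4.78283
APV(future premiums) = 4831 * 4.78283 = 23105.8503
V = 36722.781 - 23105.8503
= 13616.9307


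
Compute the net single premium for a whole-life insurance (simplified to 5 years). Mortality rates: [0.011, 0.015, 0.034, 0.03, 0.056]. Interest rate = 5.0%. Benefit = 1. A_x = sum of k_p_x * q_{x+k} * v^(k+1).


v = 0.952381
Year 0: k_p_x=1.0, q=0.011, term=0.010476
Year 1: k_p_x=0.989, q=0.015, term=0.013456
Year 2: k_p_x=0.974165, q=0.034, term=0.028612
Year 3: k_p_x=0.941043, q=0.03, term=0.023226
Year 4: k_p_x=0.912812, q=0.056, term=0.040052
A_x = 0.1158


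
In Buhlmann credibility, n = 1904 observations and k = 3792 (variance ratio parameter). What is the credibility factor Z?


Z = n / (n + k)
= 1904 / (1904 + 3792)
= 1904 / 5696
= 0.3343


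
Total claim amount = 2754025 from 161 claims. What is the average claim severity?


severity = total / number
= 2754025 / 161
= 17105.7453


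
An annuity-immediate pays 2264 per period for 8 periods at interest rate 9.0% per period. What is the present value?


PV = PMT * (1 - (1+i)^(-n)) / i
= 2264 * (1 - (1+0.09)^(-8)) / 0.09
= 2264 * (1 - 0.501866) / 0.09
= 2264 * 5.534819
= 12530.8305


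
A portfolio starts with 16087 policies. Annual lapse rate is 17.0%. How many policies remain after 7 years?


remaining = initial * (1 - lapse)^years
= 16087 * (1 - 0.17)^7
= 16087 * 0.271361
= 4365.3765


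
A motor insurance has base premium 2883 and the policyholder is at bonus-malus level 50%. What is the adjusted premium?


adjusted = base * BM_level / 100
= 2883 * 50 / 100
= 2883 * 0.5
= 1441.5


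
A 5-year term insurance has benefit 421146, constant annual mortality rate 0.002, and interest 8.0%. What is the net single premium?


NSP = benefit * sum_{k=0}^{n-1} k_p_x * q * v^(k+1)
With constant q=0.002, v=0.925926
Sum = 0.007956
NSP = 421146 * 0.007956
= 3350.6321


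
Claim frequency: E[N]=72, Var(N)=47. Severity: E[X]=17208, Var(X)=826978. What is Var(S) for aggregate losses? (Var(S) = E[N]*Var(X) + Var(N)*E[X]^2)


Var(S) = E[N]*Var(X) + Var(N)*E[X]^2
= 72*826978 + 47*17208^2
= 59542416 + 13917417408
= 1.3977e+10


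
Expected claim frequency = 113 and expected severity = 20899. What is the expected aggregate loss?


E[S] = E[N] * E[X]
= 113 * 20899
= 2.3616e+06


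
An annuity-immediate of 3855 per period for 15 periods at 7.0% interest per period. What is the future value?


FV = PMT * ((1+i)^n - 1) / i
= 3855 * ((1.07)^15 - 1) / 0.07
= 3855 * (2.759032 - 1) / 0.07
= 96872.3798


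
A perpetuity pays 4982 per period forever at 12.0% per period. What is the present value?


PV = PMT / i
= 4982 / 0.12
= 41516.6667


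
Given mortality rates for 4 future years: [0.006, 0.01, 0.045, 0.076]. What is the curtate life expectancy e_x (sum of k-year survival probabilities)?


e_x = sum_{k=1}^{n} k_p_x
k_p_x values:
  1_p_x = 0.994
  2_p_x = 0.98406
  3_p_x = 0.939777
  4_p_x = 0.868354
e_x = 3.7862


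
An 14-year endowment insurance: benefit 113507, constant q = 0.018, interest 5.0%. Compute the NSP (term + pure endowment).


Term component = 18278.1272
Pure endowment = 14_p_x * v^14 * benefit = 0.775463 * 0.505068 * 113507 = 44456.2972
NSP = 62734.4244


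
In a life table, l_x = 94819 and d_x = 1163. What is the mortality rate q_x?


q_x = d_x / l_x
= 1163 / 94819
= 0.0123


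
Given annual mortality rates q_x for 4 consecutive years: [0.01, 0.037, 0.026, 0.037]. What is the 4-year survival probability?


p_k = 1 - q_k for each year
Survival = product of (1 - q_k)
= 0.99 * 0.963 * 0.974 * 0.963
= 0.8942


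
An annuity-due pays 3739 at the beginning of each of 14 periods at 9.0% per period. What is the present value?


PV_due = PMT * (1-(1+i)^(-n))/i * (1+i)
PV_immediate = 29112.4163
PV_due = 29112.4163 * 1.09
= 31732.5338


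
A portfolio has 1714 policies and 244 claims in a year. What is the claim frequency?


frequency = claims / policies
= 244 / 1714
= 0.1424


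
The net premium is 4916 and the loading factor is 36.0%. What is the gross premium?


Gross = net * (1 + loading)
= 4916 * (1 + 0.36)
= 4916 * 1.36
= 6685.76


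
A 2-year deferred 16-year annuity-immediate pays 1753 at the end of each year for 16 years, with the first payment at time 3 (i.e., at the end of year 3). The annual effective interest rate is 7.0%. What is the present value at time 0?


PV at time 2 of the 16-year annuity-immediate:
a_n = 1753 * (1-(1+0.07)^(-16))/0.07 = 16559.975
Discount back 2 years to time 0:
PV = 16559.975 * (1+0.07)^(-2)
= 16559.975 * 0.873439
= 14464.1235


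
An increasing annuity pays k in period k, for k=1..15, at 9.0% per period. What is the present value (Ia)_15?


(Ia)_n = sum_{k=1}^{n} k * v^k, v = 1/(1+i)
v = 0.917431
Sum computed term by term:
(Ia)_15 = 51.8676


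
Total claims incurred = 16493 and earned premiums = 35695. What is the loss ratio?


Loss ratio = claims / premiums
= 16493 / 35695
= 0.4621


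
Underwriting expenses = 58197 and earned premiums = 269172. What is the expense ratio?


Expense ratio = expenses / premiums
= 58197 / 269172
= 0.2162


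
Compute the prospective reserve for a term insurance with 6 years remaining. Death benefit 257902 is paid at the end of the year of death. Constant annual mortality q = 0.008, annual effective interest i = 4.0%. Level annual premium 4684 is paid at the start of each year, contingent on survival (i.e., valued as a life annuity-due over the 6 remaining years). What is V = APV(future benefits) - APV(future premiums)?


v = 1/(1+i) = 0.961538
APV(future benefits) per unit = sum_{k=0}^{5} k_p_x * q * v^(k+1) = 0.041145
APV(future benefits) = 257902 * 0.041145 = 10611.3741
Life annuity-due factor ä_{x:6} = sum_{k=0}^{5} k_p_x * v^k = 5.348848
APV(future premiums) = 4684 * 5.348848 = 25054.0047
V = 10611.3741 - 25054.0047
= -14442.6306


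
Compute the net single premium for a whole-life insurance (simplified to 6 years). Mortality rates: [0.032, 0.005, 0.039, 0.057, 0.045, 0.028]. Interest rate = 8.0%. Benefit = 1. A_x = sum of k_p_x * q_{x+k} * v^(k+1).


v = 0.925926
Year 0: k_p_x=1.0, q=0.032, term=0.02963
Year 1: k_p_x=0.968, q=0.005, term=0.00415
Year 2: k_p_x=0.96316, q=0.039, term=0.029819
Year 3: k_p_x=0.925597, q=0.057, term=0.038779
Year 4: k_p_x=0.872838, q=0.045, term=0.026732
Year 5: k_p_x=0.83356, q=0.028, term=0.014708
A_x = 0.1438


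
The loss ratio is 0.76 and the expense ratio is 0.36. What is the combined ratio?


Combined ratio = loss ratio + expense ratio
= 0.76 + 0.36
= 1.12


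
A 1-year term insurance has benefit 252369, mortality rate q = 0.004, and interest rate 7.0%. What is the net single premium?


NSP = benefit * q * v
v = 1/(1+i) = 0.934579
NSP = 252369 * 0.004 * 0.934579
= 943.4355


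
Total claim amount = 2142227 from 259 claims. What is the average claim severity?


severity = total / number
= 2142227 / 259
= 8271.1467


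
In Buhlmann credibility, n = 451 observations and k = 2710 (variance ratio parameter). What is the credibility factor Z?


Z = n / (n + k)
= 451 / (451 + 2710)
= 451 / 3161
= 0.1427


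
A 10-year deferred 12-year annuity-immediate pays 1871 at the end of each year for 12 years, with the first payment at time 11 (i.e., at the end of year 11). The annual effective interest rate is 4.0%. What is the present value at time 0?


PV at time 10 of the 12-year annuity-immediate:
a_n = 1871 * (1-(1+0.04)^(-12))/0.04 = 17559.473
Discount back 10 years to time 0:
PV = 17559.473 * (1+0.04)^(-10)
= 17559.473 * 0.675564
= 11862.5508


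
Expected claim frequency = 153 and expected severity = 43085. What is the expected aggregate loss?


E[S] = E[N] * E[X]
= 153 * 43085
= 6.5920e+06


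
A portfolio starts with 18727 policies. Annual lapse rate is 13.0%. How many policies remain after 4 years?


remaining = initial * (1 - lapse)^years
= 18727 * (1 - 0.13)^4
= 18727 * 0.572898
= 10728.6535


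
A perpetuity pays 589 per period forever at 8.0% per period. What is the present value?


PV = PMT / i
= 589 / 0.08
= 7362.5


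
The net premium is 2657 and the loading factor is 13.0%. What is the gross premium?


Gross = net * (1 + loading)
= 2657 * (1 + 0.13)
= 2657 * 1.13
= 3002.41


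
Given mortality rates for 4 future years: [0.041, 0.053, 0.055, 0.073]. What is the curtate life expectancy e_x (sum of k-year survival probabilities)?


e_x = sum_{k=1}^{n} k_p_x
k_p_x values:
  1_p_x = 0.959
  2_p_x = 0.908173
  3_p_x = 0.858223
  4_p_x = 0.795573
e_x = 3.521


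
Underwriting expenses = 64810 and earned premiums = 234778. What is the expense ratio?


Expense ratio = expenses / premiums
= 64810 / 234778
= 0.276


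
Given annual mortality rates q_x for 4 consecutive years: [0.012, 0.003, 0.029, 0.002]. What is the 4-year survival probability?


p_k = 1 - q_k for each year
Survival = product of (1 - q_k)
= 0.988 * 0.997 * 0.971 * 0.998
= 0.9546


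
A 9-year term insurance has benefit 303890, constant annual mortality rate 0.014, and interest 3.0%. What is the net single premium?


NSP = benefit * sum_{k=0}^{n-1} k_p_x * q * v^(k+1)
With constant q=0.014, v=0.970874
Sum = 0.103383
NSP = 303890 * 0.103383
= 31416.9571


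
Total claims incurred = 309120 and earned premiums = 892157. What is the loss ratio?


Loss ratio = claims / premiums
= 309120 / 892157
= 0.3465


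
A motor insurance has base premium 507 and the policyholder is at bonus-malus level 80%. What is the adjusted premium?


adjusted = base * BM_level / 100
= 507 * 80 / 100
= 507 * 0.8
= 405.6


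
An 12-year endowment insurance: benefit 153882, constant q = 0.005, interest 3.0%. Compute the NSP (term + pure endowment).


Term component = 7464.6995
Pure endowment = 12_p_x * v^12 * benefit = 0.941623 * 0.70138 * 153882 = 101629.1035
NSP = 109093.803


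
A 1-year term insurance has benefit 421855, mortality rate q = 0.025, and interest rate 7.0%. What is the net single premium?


NSP = benefit * q * v
v = 1/(1+i) = 0.934579
NSP = 421855 * 0.025 * 0.934579
= 9856.4252


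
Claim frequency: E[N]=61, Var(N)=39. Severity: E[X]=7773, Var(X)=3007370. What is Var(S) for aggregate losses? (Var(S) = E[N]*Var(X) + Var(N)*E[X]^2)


Var(S) = E[N]*Var(X) + Var(N)*E[X]^2
= 61*3007370 + 39*7773^2
= 183449570 + 2356361631
= 2.5398e+09


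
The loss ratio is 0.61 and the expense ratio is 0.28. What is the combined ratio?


Combined ratio = loss ratio + expense ratio
= 0.61 + 0.28
= 0.89


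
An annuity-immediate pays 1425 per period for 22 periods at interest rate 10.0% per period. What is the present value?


PV = PMT * (1 - (1+i)^(-n)) / i
= 1425 * (1 - (1+0.1)^(-22)) / 0.1
= 1425 * (1 - 0.122846) / 0.1
= 1425 * 8.77154
= 12499.4449


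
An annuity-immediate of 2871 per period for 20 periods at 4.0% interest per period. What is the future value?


FV = PMT * ((1+i)^n - 1) / i
= 2871 * ((1.04)^20 - 1) / 0.04
= 2871 * (2.191123 - 1) / 0.04
= 85492.8636


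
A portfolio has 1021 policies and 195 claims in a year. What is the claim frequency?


frequency = claims / policies
= 195 / 1021
= 0.191


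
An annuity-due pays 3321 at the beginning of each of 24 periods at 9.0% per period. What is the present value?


PV_due = PMT * (1-(1+i)^(-n))/i * (1+i)
PV_immediate = 32235.6577
PV_due = 32235.6577 * 1.09
= 35136.8669


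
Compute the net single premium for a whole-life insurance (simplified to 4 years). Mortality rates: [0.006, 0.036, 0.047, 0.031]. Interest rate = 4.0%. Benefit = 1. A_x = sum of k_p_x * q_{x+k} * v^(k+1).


v = 0.961538
Year 0: k_p_x=1.0, q=0.006, term=0.005769
Year 1: k_p_x=0.994, q=0.036, term=0.033084
Year 2: k_p_x=0.958216, q=0.047, term=0.040037
Year 3: k_p_x=0.91318, q=0.031, term=0.024198
A_x = 0.1031


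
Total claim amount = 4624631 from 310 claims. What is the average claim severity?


severity = total / number
= 4624631 / 310
= 14918.1645


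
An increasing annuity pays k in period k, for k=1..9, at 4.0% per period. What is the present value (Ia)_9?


(Ia)_n = sum_{k=1}^{n} k * v^k, v = 1/(1+i)
v = 0.961538
Sum computed term by term:
(Ia)_9 = 35.2366


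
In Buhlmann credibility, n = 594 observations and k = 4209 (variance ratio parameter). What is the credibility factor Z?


Z = n / (n + k)
= 594 / (594 + 4209)
= 594 / 4803
= 0.1237


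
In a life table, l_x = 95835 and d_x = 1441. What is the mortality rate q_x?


q_x = d_x / l_x
= 1441 / 95835
= 0.015


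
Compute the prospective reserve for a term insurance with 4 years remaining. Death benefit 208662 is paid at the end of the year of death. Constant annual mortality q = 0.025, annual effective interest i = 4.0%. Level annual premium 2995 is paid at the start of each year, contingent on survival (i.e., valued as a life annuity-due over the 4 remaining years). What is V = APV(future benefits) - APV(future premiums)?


v = 1/(1+i) = 0.961538
APV(future benefits) per unit = sum_{k=0}^{3} k_p_x * q * v^(k+1) = 0.087509
APV(future benefits) = 208662 * 0.087509 = 18259.8354
Life annuity-due factor ä_{x:4} = sum_{k=0}^{3} k_p_x * v^k = 3.640381
APV(future premiums) = 2995 * 3.640381 = 10902.9407
V = 18259.8354 - 10902.9407
= 7356.8947


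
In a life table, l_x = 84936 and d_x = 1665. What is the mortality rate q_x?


q_x = d_x / l_x
= 1665 / 84936
= 0.0196


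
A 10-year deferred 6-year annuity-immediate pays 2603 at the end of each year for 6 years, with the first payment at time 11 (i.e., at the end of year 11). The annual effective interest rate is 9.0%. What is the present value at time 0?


PV at time 10 of the 6-year annuity-immediate:
a_n = 2603 * (1-(1+0.09)^(-6))/0.09 = 11676.8461
Discount back 10 years to time 0:
PV = 11676.8461 * (1+0.09)^(-10)
= 11676.8461 * 0.422411
= 4932.426


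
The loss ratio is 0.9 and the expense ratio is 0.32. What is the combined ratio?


Combined ratio = loss ratio + expense ratio
= 0.9 + 0.32
= 1.22


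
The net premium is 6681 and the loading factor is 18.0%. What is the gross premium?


Gross = net * (1 + loading)
= 6681 * (1 + 0.18)
= 6681 * 1.18
= 7883.58


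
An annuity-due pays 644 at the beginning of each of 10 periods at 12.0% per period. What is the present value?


PV_due = PMT * (1-(1+i)^(-n))/i * (1+i)
PV_immediate = 3638.7436
PV_due = 3638.7436 * 1.12
= 4075.3929


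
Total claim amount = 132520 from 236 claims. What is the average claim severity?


severity = total / number
= 132520 / 236
= 561.5254


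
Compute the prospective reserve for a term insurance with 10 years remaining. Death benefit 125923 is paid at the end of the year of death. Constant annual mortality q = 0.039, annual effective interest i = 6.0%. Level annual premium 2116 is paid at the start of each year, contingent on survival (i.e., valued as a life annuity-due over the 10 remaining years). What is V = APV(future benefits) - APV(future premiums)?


v = 1/(1+i) = 0.943396
APV(future benefits) per unit = sum_{k=0}^{9} k_p_x * q * v^(k+1) = 0.246163
APV(future benefits) = 125923 * 0.246163 = 30997.6018
Life annuity-due factor ä_{x:10} = sum_{k=0}^{9} k_p_x * v^k = 6.690588
APV(future premiums) = 2116 * 6.690588 = 14157.2843
V = 30997.6018 - 14157.2843
= 16840.3175


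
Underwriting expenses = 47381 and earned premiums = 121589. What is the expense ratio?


Expense ratio = expenses / premiums
= 47381 / 121589
= 0.3897


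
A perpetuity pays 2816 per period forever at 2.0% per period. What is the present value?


PV = PMT / i
= 2816 / 0.02
= 140800.0


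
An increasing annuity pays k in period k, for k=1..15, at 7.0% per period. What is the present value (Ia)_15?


(Ia)_n = sum_{k=1}^{n} k * v^k, v = 1/(1+i)
v = 0.934579
Sum computed term by term:
(Ia)_15 = 61.554


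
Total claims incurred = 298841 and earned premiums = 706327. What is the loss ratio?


Loss ratio = claims / premiums
= 298841 / 706327
= 0.4231


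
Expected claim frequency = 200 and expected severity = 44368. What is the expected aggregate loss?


E[S] = E[N] * E[X]
= 200 * 44368
= 8.8736e+06


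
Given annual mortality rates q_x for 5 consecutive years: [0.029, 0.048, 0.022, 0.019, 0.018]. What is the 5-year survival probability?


p_k = 1 - q_k for each year
Survival = product of (1 - q_k)
= 0.971 * 0.952 * 0.978 * 0.981 * 0.982
= 0.8709


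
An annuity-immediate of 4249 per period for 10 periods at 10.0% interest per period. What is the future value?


FV = PMT * ((1+i)^n - 1) / i
= 4249 * ((1.1)^10 - 1) / 0.1
= 4249 * (2.593742 - 1) / 0.1
= 67718.1171


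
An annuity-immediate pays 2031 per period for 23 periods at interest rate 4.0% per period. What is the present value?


PV = PMT * (1 - (1+i)^(-n)) / i
= 2031 * (1 - (1+0.04)^(-23)) / 0.04
= 2031 * (1 - 0.405726) / 0.04
= 2031 * 14.856842
= 30174.2454


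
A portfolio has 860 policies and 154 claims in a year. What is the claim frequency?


frequency = claims / policies
= 154 / 860
= 0.1791


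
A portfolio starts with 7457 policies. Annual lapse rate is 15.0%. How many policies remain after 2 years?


remaining = initial * (1 - lapse)^years
= 7457 * (1 - 0.15)^2
= 7457 * 0.7225
= 5387.6825


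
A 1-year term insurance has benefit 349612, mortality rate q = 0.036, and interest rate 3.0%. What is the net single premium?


NSP = benefit * q * v
v = 1/(1+i) = 0.970874
NSP = 349612 * 0.036 * 0.970874
= 12219.4485


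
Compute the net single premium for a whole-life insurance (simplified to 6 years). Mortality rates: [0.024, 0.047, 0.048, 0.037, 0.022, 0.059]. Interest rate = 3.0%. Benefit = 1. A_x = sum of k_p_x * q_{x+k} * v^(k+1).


v = 0.970874
Year 0: k_p_x=1.0, q=0.024, term=0.023301
Year 1: k_p_x=0.976, q=0.047, term=0.043239
Year 2: k_p_x=0.930128, q=0.048, term=0.040858
Year 3: k_p_x=0.885482, q=0.037, term=0.029109
Year 4: k_p_x=0.852719, q=0.022, term=0.016182
Year 5: k_p_x=0.833959, q=0.059, term=0.041207
A_x = 0.1939


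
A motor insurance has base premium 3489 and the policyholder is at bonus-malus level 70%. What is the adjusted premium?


adjusted = base * BM_level / 100
= 3489 * 70 / 100
= 3489 * 0.7
= 2442.3


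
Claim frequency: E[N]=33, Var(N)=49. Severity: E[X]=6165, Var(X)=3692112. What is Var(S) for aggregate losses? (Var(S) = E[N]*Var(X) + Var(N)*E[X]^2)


Var(S) = E[N]*Var(X) + Var(N)*E[X]^2
= 33*3692112 + 49*6165^2
= 121839696 + 1862354025
= 1.9842e+09


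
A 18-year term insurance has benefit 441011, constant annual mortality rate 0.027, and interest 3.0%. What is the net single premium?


NSP = benefit * sum_{k=0}^{n-1} k_p_x * q * v^(k+1)
With constant q=0.027, v=0.970874
Sum = 0.303684
NSP = 441011 * 0.303684
= 133927.8931


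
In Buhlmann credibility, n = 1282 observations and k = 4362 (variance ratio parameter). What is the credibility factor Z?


Z = n / (n + k)
= 1282 / (1282 + 4362)
= 1282 / 5644
= 0.2271


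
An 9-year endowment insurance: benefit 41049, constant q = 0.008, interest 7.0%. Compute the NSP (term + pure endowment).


Term component = 2079.8134
Pure endowment = 9_p_x * v^9 * benefit = 0.930262 * 0.543934 * 41049 = 20770.8195
NSP = 22850.6329


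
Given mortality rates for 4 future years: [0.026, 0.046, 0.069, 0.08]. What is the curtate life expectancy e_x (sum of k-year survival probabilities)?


e_x = sum_{k=1}^{n} k_p_x
k_p_x values:
  1_p_x = 0.974
  2_p_x = 0.929196
  3_p_x = 0.865081
  4_p_x = 0.795875
e_x = 3.5642


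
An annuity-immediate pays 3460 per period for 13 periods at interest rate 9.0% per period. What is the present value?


PV = PMT * (1 - (1+i)^(-n)) / i
= 3460 * (1 - (1+0.09)^(-13)) / 0.09
= 3460 * (1 - 0.326179) / 0.09
= 3460 * 7.486904
= 25904.6876


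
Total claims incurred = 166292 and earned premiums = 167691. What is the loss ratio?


Loss ratio = claims / premiums
= 166292 / 167691
= 0.9917


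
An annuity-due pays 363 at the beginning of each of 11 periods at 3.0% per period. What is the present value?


PV_due = PMT * (1-(1+i)^(-n))/i * (1+i)
PV_immediate = 3358.7026
PV_due = 3358.7026 * 1.03
= 3459.4636


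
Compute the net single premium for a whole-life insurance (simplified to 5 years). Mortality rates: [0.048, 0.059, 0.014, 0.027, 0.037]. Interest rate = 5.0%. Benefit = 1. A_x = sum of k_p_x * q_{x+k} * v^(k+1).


v = 0.952381
Year 0: k_p_x=1.0, q=0.048, term=0.045714
Year 1: k_p_x=0.952, q=0.059, term=0.050946
Year 2: k_p_x=0.895832, q=0.014, term=0.010834
Year 3: k_p_x=0.88329, q=0.027, term=0.01962
Year 4: k_p_x=0.859442, q=0.037, term=0.024916
A_x = 0.152


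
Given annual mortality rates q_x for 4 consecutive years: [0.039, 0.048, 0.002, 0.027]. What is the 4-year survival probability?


p_k = 1 - q_k for each year
Survival = product of (1 - q_k)
= 0.961 * 0.952 * 0.998 * 0.973
= 0.8884


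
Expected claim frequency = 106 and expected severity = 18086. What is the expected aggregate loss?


E[S] = E[N] * E[X]
= 106 * 18086
= 1.9171e+06


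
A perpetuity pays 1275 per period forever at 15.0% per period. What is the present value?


PV = PMT / i
= 1275 / 0.15
= 8500.0


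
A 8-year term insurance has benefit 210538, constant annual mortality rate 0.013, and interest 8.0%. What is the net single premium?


NSP = benefit * sum_{k=0}^{n-1} k_p_x * q * v^(k+1)
With constant q=0.013, v=0.925926
Sum = 0.071769
NSP = 210538 * 0.071769
= 15110.206


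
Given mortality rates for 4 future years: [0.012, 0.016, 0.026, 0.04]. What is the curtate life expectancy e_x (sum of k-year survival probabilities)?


e_x = sum_{k=1}^{n} k_p_x
k_p_x values:
  1_p_x = 0.988
  2_p_x = 0.972192
  3_p_x = 0.946915
  4_p_x = 0.909038
e_x = 3.8161


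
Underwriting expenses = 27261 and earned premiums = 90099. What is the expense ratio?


Expense ratio = expenses / premiums
= 27261 / 90099
= 0.3026


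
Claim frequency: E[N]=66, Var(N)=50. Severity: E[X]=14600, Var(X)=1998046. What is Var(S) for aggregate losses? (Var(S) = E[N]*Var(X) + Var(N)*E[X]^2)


Var(S) = E[N]*Var(X) + Var(N)*E[X]^2
= 66*1998046 + 50*14600^2
= 131871036 + 10658000000
= 1.0790e+10


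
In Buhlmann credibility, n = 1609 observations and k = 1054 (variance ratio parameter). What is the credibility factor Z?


Z = n / (n + k)
= 1609 / (1609 + 1054)
= 1609 / 2663
= 0.6042


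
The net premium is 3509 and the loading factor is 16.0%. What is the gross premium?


Gross = net * (1 + loading)
= 3509 * (1 + 0.16)
= 3509 * 1.16
= 4070.44


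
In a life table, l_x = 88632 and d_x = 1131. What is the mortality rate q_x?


q_x = d_x / l_x
= 1131 / 88632
= 0.0128


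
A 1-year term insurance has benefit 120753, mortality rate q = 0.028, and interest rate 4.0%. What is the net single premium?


NSP = benefit * q * v
v = 1/(1+i) = 0.961538
NSP = 120753 * 0.028 * 0.961538
= 3251.0423


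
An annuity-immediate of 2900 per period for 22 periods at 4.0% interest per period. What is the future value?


FV = PMT * ((1+i)^n - 1) / i
= 2900 * ((1.04)^22 - 1) / 0.04
= 2900 * (2.369919 - 1) / 0.04
= 99319.1124


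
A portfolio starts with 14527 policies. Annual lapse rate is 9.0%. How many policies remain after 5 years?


remaining = initial * (1 - lapse)^years
= 14527 * (1 - 0.09)^5
= 14527 * 0.624032
= 9065.315


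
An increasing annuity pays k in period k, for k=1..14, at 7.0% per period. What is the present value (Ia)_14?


(Ia)_n = sum_{k=1}^{n} k * v^k, v = 1/(1+i)
v = 0.934579
Sum computed term by term:
(Ia)_14 = 56.1173


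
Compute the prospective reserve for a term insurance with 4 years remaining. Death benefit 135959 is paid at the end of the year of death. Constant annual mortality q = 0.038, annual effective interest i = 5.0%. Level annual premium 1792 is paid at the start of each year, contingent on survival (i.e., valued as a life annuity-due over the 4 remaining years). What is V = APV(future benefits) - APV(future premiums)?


v = 1/(1+i) = 0.952381
APV(future benefits) per unit = sum_{k=0}^{3} k_p_x * q * v^(k+1) = 0.127559
APV(future benefits) = 135959 * 0.127559 = 17342.7633
Life annuity-due factor ä_{x:4} = sum_{k=0}^{3} k_p_x * v^k = 3.52465
APV(future premiums) = 1792 * 3.52465 = 6316.1734
V = 17342.7633 - 6316.1734
= 11026.5899


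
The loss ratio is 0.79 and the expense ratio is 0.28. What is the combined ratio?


Combined ratio = loss ratio + expense ratio
= 0.79 + 0.28
= 1.07


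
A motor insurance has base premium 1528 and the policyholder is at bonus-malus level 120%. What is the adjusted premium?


adjusted = base * BM_level / 100
= 1528 * 120 / 100
= 1528 * 1.2
= 1833.6


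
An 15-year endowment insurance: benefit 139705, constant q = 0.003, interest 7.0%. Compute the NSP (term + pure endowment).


Term component = 3752.0894
Pure endowment = 15_p_x * v^15 * benefit = 0.955933 * 0.362446 * 139705 = 48404.1568
NSP = 52156.2462


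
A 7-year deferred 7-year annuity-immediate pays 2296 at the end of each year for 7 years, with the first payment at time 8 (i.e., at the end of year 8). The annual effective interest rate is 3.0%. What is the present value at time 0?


PV at time 7 of the 7-year annuity-immediate:
a_n = 2296 * (1-(1+0.03)^(-7))/0.03 = 14304.7297
Discount back 7 years to time 0:
PV = 14304.7297 * (1+0.03)^(-7)
= 14304.7297 * 0.813092
= 11631.0543


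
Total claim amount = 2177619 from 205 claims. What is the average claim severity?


severity = total / number
= 2177619 / 205
= 10622.5317


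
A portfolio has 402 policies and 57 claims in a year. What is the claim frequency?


frequency = claims / policies
= 57 / 402
= 0.1418


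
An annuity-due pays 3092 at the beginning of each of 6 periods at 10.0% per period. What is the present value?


PV_due = PMT * (1-(1+i)^(-n))/i * (1+i)
PV_immediate = 13466.4661
PV_due = 13466.4661 * 1.1
= 14813.1127


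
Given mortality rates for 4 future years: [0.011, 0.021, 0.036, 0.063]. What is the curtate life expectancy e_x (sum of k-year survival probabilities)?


e_x = sum_{k=1}^{n} k_p_x
k_p_x values:
  1_p_x = 0.989
  2_p_x = 0.968231
  3_p_x = 0.933375
  4_p_x = 0.874572
e_x = 3.7652


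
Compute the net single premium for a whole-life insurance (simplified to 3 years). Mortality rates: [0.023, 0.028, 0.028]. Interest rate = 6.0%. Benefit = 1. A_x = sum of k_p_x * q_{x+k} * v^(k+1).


v = 0.943396
Year 0: k_p_x=1.0, q=0.023, term=0.021698
Year 1: k_p_x=0.977, q=0.028, term=0.024347
Year 2: k_p_x=0.949644, q=0.028, term=0.022326
A_x = 0.0684


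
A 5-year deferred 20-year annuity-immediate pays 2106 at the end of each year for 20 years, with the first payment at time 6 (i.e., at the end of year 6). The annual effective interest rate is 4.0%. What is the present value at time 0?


PV at time 5 of the 20-year annuity-immediate:
a_n = 2106 * (1-(1+0.04)^(-20))/0.04 = 28621.2273
Discount back 5 years to time 0:
PV = 28621.2273 * (1+0.04)^(-5)
= 28621.2273 * 0.821927
= 23524.5625


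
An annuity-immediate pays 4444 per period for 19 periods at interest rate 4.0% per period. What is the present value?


PV = PMT * (1 - (1+i)^(-n)) / i
= 4444 * (1 - (1+0.04)^(-19)) / 0.04
= 4444 * (1 - 0.474642) / 0.04
= 4444 * 13.133939
= 58367.2267


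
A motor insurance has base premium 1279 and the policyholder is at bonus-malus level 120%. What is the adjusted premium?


adjusted = base * BM_level / 100
= 1279 * 120 / 100
= 1279 * 1.2
= 1534.8


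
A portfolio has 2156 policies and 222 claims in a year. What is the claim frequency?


frequency = claims / policies
= 222 / 2156
= 0.103


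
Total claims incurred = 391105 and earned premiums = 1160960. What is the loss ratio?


Loss ratio = claims / premiums
= 391105 / 1160960
= 0.3369


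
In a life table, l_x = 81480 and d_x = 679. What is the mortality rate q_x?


q_x = d_x / l_x
= 679 / 81480
= 0.0083


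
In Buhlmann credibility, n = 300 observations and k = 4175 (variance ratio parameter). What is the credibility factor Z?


Z = n / (n + k)
= 300 / (300 + 4175)
= 300 / 4475
= 0.067


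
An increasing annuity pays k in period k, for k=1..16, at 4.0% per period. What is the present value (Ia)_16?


(Ia)_n = sum_{k=1}^{n} k * v^k, v = 1/(1+i)
v = 0.961538
Sum computed term by term:
(Ia)_16 = 89.3964


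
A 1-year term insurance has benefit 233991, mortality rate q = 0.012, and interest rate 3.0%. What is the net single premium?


NSP = benefit * q * v
v = 1/(1+i) = 0.970874
NSP = 233991 * 0.012 * 0.970874
= 2726.1087


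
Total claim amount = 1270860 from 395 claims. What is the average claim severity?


severity = total / number
= 1270860 / 395
= 3217.3671


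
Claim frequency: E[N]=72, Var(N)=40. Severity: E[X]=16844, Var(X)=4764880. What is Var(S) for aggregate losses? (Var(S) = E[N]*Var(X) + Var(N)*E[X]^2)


Var(S) = E[N]*Var(X) + Var(N)*E[X]^2
= 72*4764880 + 40*16844^2
= 343071360 + 11348813440
= 1.1692e+10


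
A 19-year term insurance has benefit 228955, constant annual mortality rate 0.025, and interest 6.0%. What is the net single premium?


NSP = benefit * sum_{k=0}^{n-1} k_p_x * q * v^(k+1)
With constant q=0.025, v=0.943396
Sum = 0.234028
NSP = 228955 * 0.234028
= 53581.954


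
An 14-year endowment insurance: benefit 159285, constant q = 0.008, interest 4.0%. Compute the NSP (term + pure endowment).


Term component = 12847.5088
Pure endowment = 14_p_x * v^14 * benefit = 0.893642 * 0.577475 * 159285 = 82199.9474
NSP = 95047.4562


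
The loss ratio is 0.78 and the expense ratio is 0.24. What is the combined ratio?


Combined ratio = loss ratio + expense ratio
= 0.78 + 0.24
= 1.02


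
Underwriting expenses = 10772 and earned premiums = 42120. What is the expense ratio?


Expense ratio = expenses / premiums
= 10772 / 42120
= 0.2557


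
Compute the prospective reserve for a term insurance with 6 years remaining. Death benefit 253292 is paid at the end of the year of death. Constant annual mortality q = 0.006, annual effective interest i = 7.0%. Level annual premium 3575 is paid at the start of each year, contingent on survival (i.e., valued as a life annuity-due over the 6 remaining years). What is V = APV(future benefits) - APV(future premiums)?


v = 1/(1+i) = 0.934579
APV(future benefits) per unit = sum_{k=0}^{5} k_p_x * q * v^(k+1) = 0.028207
APV(future benefits) = 253292 * 0.028207 = 7144.6169
Life annuity-due factor ä_{x:6} = sum_{k=0}^{5} k_p_x * v^k = 5.030255
APV(future premiums) = 3575 * 5.030255 = 17983.1615
V = 7144.6169 - 17983.1615
= -10838.5446


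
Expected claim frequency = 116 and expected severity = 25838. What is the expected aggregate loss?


E[S] = E[N] * E[X]
= 116 * 25838
= 2.9972e+06


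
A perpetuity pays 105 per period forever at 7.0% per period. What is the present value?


PV = PMT / i
= 105 / 0.07
= 1500.0


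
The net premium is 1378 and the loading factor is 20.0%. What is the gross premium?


Gross = net * (1 + loading)
= 1378 * (1 + 0.2)
= 1378 * 1.2
= 1653.6


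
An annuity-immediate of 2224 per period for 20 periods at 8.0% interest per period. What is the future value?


FV = PMT * ((1+i)^n - 1) / i
= 2224 * ((1.08)^20 - 1) / 0.08
= 2224 * (4.660957 - 1) / 0.08
= 101774.6086


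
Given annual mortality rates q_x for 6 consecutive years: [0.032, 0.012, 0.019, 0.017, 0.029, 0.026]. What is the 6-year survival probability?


p_k = 1 - q_k for each year
Survival = product of (1 - q_k)
= 0.968 * 0.988 * 0.981 * 0.983 * 0.971 * 0.974
= 0.8722


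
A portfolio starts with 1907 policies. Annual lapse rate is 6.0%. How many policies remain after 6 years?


remaining = initial * (1 - lapse)^years
= 1907 * (1 - 0.06)^6
= 1907 * 0.68987
= 1315.5817


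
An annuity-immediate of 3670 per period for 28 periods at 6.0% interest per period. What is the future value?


FV = PMT * ((1+i)^n - 1) / i
= 3670 * ((1.06)^28 - 1) / 0.06
= 3670 * (5.111687 - 1) / 0.06
= 251498.1696


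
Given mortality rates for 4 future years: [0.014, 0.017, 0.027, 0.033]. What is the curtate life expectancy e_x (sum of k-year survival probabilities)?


e_x = sum_{k=1}^{n} k_p_x
k_p_x values:
  1_p_x = 0.986
  2_p_x = 0.969238
  3_p_x = 0.943069
  4_p_x = 0.911947
e_x = 3.8103


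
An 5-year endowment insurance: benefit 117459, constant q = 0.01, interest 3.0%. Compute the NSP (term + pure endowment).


Term component = 5275.895
Pure endowment = 5_p_x * v^5 * benefit = 0.95099 * 0.862609 * 117459 = 96355.42
NSP = 101631.315


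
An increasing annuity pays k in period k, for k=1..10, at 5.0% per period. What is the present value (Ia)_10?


(Ia)_n = sum_{k=1}^{n} k * v^k, v = 1/(1+i)
v = 0.952381
Sum computed term by term:
(Ia)_10 = 39.3738


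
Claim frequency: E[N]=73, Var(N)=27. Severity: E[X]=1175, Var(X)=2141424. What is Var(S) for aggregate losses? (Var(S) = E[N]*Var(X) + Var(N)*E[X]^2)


Var(S) = E[N]*Var(X) + Var(N)*E[X]^2
= 73*2141424 + 27*1175^2
= 156323952 + 37276875
= 1.9360e+08


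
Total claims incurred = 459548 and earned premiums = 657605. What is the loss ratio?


Loss ratio = claims / premiums
= 459548 / 657605
= 0.6988
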